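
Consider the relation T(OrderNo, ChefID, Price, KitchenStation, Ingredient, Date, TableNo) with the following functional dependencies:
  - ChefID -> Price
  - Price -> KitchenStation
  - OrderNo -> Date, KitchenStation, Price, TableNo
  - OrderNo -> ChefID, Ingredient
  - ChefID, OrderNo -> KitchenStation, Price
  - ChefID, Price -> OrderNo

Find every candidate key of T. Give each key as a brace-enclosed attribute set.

{ChefID}, {OrderNo}

{ChefID} is a candidate key since {ChefID}⁺ = {ChefID, Date, Ingredient, KitchenStation, OrderNo, Price, TableNo} covers every attribute.
{OrderNo} is a candidate key since {OrderNo}⁺ = {ChefID, Date, Ingredient, KitchenStation, OrderNo, Price, TableNo} covers every attribute.
These are minimal and exhaustive — every other superkey contains one of them.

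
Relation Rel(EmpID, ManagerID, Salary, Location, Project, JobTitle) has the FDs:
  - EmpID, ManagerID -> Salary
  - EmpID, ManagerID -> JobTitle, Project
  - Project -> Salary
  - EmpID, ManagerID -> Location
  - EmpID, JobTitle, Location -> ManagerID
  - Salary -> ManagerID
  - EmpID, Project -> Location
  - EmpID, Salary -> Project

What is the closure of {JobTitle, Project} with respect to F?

{JobTitle, ManagerID, Project, Salary}

Start with {JobTitle, Project}.
Project -> Salary applies; add {Salary} → now {JobTitle, Project, Salary}.
Salary -> ManagerID applies; add {ManagerID} → now {JobTitle, ManagerID, Project, Salary}.
No further FD applies.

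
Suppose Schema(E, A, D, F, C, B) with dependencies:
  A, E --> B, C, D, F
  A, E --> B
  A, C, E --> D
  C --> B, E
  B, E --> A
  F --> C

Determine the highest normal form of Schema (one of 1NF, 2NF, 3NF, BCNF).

Candidate keys: {A, E}, {B, E}, {C}, {F}. Prime attributes: {A, B, C, E, F}.
The left-hand side of every FD is a superkey, so BCNF is satisfied.

BCNF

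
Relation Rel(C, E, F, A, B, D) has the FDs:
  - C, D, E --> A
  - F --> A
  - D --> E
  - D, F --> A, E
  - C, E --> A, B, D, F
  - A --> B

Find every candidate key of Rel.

{C} never appears on the right of any FD, so every key must include it.
{C, D}⁺ = {A, B, C, D, E, F} — all of the relation — so {C, D} is a candidate key.
{C, E}⁺ = {A, B, C, D, E, F} — all of the relation — so {C, E} is a candidate key.
No proper subset of any of these is a key, and no other minimal superkey exists.

{C, D}, {C, E}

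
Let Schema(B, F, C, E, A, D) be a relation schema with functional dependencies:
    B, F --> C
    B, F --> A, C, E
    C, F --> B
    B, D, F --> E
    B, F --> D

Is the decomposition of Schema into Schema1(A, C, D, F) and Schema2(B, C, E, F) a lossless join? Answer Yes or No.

Schema1 ∩ Schema2 = {C, F}; its closure under F is {A, B, C, D, E, F}.
This includes all of Schema1, so the common attributes are a superkey of Schema1 — the join is lossless.

Yes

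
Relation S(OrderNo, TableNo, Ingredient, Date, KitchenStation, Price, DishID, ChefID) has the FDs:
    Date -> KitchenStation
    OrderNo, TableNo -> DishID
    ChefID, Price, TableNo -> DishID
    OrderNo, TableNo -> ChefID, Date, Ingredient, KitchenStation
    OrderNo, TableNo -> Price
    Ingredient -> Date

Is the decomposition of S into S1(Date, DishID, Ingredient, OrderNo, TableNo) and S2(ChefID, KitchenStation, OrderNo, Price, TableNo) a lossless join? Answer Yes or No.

Yes

The shared attributes are {OrderNo, TableNo} and {OrderNo, TableNo}⁺ = {ChefID, Date, DishID, Ingredient, KitchenStation, OrderNo, Price, TableNo}.
This includes all of S1, so the common attributes are a superkey of S1 — the join is lossless.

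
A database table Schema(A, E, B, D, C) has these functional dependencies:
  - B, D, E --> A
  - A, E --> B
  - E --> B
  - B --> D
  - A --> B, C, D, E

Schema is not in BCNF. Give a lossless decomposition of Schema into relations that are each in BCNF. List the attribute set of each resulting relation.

Candidate keys of the original relation: {A}, {E}.
Within {A, B, C, D, E}: {B}⁺ ∩ {A, B, C, D, E} = {B, D}, not the whole set, so B --> D violates BCNF; decompose into {B, D} and {A, B, C, E}.
{B, D}: every determinant is a superkey — BCNF.
{A, B, C, E}: every determinant is a superkey — BCNF.

{A, B, C, E}; {B, D}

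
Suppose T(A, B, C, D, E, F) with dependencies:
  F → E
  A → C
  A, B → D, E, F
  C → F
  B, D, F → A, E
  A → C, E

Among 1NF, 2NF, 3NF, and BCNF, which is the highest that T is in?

1NF

Candidate keys: {A, B}, {B, C, D}, {B, D, F}. Prime attributes: {A, B, C, D, F}.
F → E breaks BCNF: {F}⁺ = {E, F}, so {F} is not a superkey.
F → E determines the non-prime attribute {E} from a non-superkey — 3NF is violated.
{A} is a proper subset of the key {A, B}, and {A}⁺ contains the non-prime attribute {E} — a partial dependency, so 2NF is violated.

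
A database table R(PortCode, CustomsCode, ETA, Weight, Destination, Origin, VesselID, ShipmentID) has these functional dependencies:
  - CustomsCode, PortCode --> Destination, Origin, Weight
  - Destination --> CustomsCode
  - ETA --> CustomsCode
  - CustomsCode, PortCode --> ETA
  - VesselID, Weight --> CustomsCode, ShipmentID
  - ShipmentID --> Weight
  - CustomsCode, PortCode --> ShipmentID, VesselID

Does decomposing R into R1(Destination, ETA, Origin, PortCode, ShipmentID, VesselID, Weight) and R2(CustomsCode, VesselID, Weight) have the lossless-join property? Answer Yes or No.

Yes

Common attributes: {VesselID, Weight}; their closure is {CustomsCode, ShipmentID, VesselID, Weight}.
This includes all of R2, so the common attributes are a superkey of R2 — the join is lossless.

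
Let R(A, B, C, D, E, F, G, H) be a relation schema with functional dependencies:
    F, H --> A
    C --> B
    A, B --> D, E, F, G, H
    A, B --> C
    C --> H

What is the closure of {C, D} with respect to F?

Start with {C, D}.
C --> B applies; add {B} → now {B, C, D}.
C --> H applies; add {H} → now {B, C, D, H}.
No further FD applies.

{B, C, D, H}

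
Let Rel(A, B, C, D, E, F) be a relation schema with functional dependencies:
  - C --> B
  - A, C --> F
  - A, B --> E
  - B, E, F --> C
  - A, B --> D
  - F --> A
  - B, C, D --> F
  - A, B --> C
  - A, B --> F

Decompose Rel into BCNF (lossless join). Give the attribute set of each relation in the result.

Candidate keys of the original relation: {A, B}, {A, C}, {B, F}, {C, D}, {C, F}.
In {A, B, C, D, E, F}, {C} is not a superkey ({C}⁺ restricted to this set is {B, C}), so split on C --> B into {B, C} and {A, C, D, E, F}.
{B, C}: every determinant is a superkey — BCNF.
In {A, C, D, E, F}, {F} is not a superkey ({F}⁺ restricted to this set is {A, F}), so split on F --> A into {A, F} and {C, D, E, F}.
{A, F}: every determinant is a superkey — BCNF.
{C, D, E, F}: every determinant is a superkey — BCNF.

{A, F}; {B, C}; {C, D, E, F}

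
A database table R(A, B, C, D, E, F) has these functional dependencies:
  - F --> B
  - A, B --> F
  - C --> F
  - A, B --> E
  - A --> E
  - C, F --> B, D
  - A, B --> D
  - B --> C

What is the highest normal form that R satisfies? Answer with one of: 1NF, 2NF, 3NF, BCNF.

1NF

Candidate keys: {A, B}, {A, C}, {A, F}. Prime attributes: {A, B, C, F}.
F --> B breaks BCNF: {F}⁺ = {B, C, D, F}, so {F} is not a superkey.
Because {E} is non-prime and the left side of A --> E is not a superkey, the relation is not in 3NF.
{A} is a proper subset of the key {A, B}, and {A}⁺ contains the non-prime attribute {E} — a partial dependency, so 2NF is violated.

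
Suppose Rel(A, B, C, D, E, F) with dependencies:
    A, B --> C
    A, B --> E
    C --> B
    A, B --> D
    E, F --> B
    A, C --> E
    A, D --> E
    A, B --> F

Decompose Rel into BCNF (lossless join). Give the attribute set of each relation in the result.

Candidate keys of the original relation: {A, B}, {A, C}, {A, D, F}, {A, E, F}.
Within {A, B, C, D, E, F}: {C}⁺ ∩ {A, B, C, D, E, F} = {B, C}, not the whole set, so C --> B violates BCNF; decompose into {B, C} and {A, C, D, E, F}.
{B, C} has no BCNF violation.
Within {A, C, D, E, F}: {A, D}⁺ ∩ {A, C, D, E, F} = {A, D, E}, not the whole set, so A, D --> E violates BCNF; decompose into {A, D, E} and {A, C, D, F}.
{A, D, E} has no BCNF violation.
{A, C, D, F} has no BCNF violation.

{A, C, D, F}; {A, D, E}; {B, C}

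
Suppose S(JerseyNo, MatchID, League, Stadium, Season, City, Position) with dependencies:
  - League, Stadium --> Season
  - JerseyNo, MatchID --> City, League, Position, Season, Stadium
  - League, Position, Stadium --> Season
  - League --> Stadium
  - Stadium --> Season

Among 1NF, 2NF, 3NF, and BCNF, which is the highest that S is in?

Candidate key: {JerseyNo, MatchID}. Prime attributes: {JerseyNo, MatchID}.
League, Stadium --> Season breaks BCNF: {League, Stadium}⁺ = {League, Season, Stadium}, so {League, Stadium} is not a superkey.
Because {Season} is non-prime and the left side of League, Stadium --> Season is not a superkey, the relation is not in 3NF.
No non-prime attribute depends on a proper subset of any candidate key, so 2NF holds.

2NF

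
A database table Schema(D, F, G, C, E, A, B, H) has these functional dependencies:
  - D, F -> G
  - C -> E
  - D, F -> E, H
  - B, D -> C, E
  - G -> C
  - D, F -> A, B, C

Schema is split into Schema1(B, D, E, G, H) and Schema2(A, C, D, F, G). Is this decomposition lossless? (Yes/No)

No

The shared attributes are {D, G} and {D, G}⁺ = {C, D, E, G}.
Neither Schema1 nor Schema2 is contained in that closure, so the decomposition is lossy.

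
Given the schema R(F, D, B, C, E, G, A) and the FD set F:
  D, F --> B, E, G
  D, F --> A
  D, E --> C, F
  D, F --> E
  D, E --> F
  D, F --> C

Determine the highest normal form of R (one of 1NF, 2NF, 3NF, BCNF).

Candidate keys: {D, E}, {D, F}. Prime attributes: {D, E, F}.
Each dependency's left side is a superkey — BCNF holds.

BCNF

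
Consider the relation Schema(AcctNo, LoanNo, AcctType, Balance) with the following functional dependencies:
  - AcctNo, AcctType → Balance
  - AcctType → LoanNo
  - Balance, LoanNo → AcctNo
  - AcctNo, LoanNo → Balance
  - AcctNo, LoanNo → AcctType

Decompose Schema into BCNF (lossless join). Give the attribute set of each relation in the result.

Candidate keys of the original relation: {AcctNo, AcctType}, {AcctNo, LoanNo}, {AcctType, Balance}, {Balance, LoanNo}.
{AcctNo, AcctType, Balance, LoanNo}: {AcctType} determines {AcctType, LoanNo} here but is not a superkey — split on AcctType → LoanNo, giving {AcctType, LoanNo} and {AcctNo, AcctType, Balance}.
{AcctType, LoanNo} is in BCNF.
{AcctNo, AcctType, Balance} is in BCNF.

{AcctNo, AcctType, Balance}; {AcctType, LoanNo}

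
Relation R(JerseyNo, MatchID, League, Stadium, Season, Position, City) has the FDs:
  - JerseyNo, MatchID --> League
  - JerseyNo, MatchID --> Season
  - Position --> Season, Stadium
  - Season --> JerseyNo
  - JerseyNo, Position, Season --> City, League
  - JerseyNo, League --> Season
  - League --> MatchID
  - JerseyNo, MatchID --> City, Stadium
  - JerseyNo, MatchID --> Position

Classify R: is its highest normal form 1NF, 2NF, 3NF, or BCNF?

3NF

Candidate keys: {JerseyNo, League}, {JerseyNo, MatchID}, {League, Season}, {MatchID, Season}, {Position}. Prime attributes: {JerseyNo, League, MatchID, Position, Season}.
For Season --> JerseyNo we have {Season}⁺ = {JerseyNo, Season}; {Season} is not a superkey, so BCNF fails.
Since {JerseyNo} ⊆ prime attributes and every other non-superkey FD also has a prime right side, the schema is in 3NF.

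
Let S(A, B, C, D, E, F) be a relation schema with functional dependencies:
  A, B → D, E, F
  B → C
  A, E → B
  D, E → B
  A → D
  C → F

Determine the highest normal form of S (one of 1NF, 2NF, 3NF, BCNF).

Candidate keys: {A, B}, {A, E}. Prime attributes: {A, B, E}.
For B → C we have {B}⁺ = {B, C, F}; {B} is not a superkey, so BCNF fails.
B → C determines the non-prime attribute {C} from a non-superkey — 3NF is violated.
{A} is a proper subset of the key {A, B}, and {A}⁺ contains the non-prime attribute {D} — a partial dependency, so 2NF is violated.

1NF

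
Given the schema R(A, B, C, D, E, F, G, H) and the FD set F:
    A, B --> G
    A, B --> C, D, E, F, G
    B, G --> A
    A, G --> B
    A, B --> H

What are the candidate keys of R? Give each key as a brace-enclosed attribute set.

{A, B}⁺ = {A, B, C, D, E, F, G, H}, which is every attribute, so {A, B} is a candidate key.
{A, G}⁺ = {A, B, C, D, E, F, G, H}, which is every attribute, so {A, G} is a candidate key.
{B, G}⁺ = {A, B, C, D, E, F, G, H}, which is every attribute, so {B, G} is a candidate key.
No proper subset of any of these is a key, and no other minimal superkey exists.

{A, B}, {A, G}, {B, G}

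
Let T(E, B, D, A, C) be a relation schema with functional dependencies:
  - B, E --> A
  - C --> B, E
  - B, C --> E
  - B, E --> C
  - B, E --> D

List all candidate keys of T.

{C} is a candidate key since {C}⁺ = {A, B, C, D, E} covers every attribute.
{B, E} is a candidate key since {B, E}⁺ = {A, B, C, D, E} covers every attribute.
No proper subset of any of these is a key, and no other minimal superkey exists.

{B, E}, {C}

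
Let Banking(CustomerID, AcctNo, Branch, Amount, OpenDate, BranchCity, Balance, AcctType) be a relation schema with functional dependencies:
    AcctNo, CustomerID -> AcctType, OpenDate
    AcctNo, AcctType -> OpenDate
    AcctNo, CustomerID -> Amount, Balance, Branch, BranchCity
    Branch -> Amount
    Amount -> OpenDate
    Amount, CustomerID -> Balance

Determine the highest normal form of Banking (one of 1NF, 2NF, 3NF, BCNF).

Candidate key: {AcctNo, CustomerID}. Prime attributes: {AcctNo, CustomerID}.
For AcctNo, AcctType -> OpenDate we have {AcctNo, AcctType}⁺ = {AcctNo, AcctType, OpenDate}; {AcctNo, AcctType} is not a superkey, so BCNF fails.
AcctNo, AcctType -> OpenDate determines the non-prime attribute {OpenDate} from a non-superkey — 3NF is violated.
Checking every proper subset of each key, none determines a non-prime attribute — 2NF is satisfied.

2NF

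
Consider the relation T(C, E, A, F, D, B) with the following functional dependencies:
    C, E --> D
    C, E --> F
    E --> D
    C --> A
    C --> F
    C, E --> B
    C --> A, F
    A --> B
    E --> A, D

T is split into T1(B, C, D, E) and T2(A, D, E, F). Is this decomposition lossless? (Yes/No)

T1 ∩ T2 = {D, E}; its closure under F is {A, B, D, E}.
T1 ⊄ {A, B, D, E} and T2 ⊄ {A, B, D, E}, so the split is lossy.

No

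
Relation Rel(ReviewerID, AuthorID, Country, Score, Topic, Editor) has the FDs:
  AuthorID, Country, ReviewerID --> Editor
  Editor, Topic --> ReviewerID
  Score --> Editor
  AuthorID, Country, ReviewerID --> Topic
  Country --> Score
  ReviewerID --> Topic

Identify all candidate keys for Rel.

No FD produces {AuthorID, Country}, so they must be in every candidate key.
{AuthorID, Country, ReviewerID}⁺ = {AuthorID, Country, Editor, ReviewerID, Score, Topic}, which is every attribute, so {AuthorID, Country, ReviewerID} is a candidate key.
{AuthorID, Country, Topic}⁺ = {AuthorID, Country, Editor, ReviewerID, Score, Topic}, which is every attribute, so {AuthorID, Country, Topic} is a candidate key.
These are minimal and exhaustive — every other superkey contains one of them.

{AuthorID, Country, ReviewerID}, {AuthorID, Country, Topic}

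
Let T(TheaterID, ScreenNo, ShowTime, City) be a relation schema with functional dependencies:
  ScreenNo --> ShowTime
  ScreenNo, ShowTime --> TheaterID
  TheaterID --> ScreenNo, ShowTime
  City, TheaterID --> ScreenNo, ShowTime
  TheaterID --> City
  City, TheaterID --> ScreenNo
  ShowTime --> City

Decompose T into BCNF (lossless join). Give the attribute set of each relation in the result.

{City, ShowTime}; {ScreenNo, ShowTime, TheaterID}

Candidate keys of the original relation: {ScreenNo}, {TheaterID}.
In {City, ScreenNo, ShowTime, TheaterID}, {ShowTime} is not a superkey ({ShowTime}⁺ restricted to this set is {City, ShowTime}), so split on ShowTime --> City into {City, ShowTime} and {ScreenNo, ShowTime, TheaterID}.
{City, ShowTime} has no BCNF violation.
{ScreenNo, ShowTime, TheaterID} has no BCNF violation.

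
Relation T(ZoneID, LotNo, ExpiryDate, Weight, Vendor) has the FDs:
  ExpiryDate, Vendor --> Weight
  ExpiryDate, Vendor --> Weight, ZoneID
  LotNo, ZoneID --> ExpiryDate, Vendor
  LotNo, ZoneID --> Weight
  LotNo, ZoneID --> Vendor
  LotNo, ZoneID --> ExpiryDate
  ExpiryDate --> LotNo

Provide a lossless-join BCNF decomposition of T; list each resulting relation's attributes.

Candidate keys of the original relation: {ExpiryDate, Vendor}, {ExpiryDate, ZoneID}, {LotNo, ZoneID}.
In {ExpiryDate, LotNo, Vendor, Weight, ZoneID}, {ExpiryDate} is not a superkey ({ExpiryDate}⁺ restricted to this set is {ExpiryDate, LotNo}), so split on ExpiryDate --> LotNo into {ExpiryDate, LotNo} and {ExpiryDate, Vendor, Weight, ZoneID}.
{ExpiryDate, LotNo} is in BCNF.
{ExpiryDate, Vendor, Weight, ZoneID} is in BCNF.

{ExpiryDate, LotNo}; {ExpiryDate, Vendor, Weight, ZoneID}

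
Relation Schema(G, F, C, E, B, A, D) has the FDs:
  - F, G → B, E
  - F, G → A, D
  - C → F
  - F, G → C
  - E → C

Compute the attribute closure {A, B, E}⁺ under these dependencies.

Start with {A, B, E}.
E → C applies; add {C} → now {A, B, C, E}.
C → F applies; add {F} → now {A, B, C, E, F}.
No further FD applies.

{A, B, C, E, F}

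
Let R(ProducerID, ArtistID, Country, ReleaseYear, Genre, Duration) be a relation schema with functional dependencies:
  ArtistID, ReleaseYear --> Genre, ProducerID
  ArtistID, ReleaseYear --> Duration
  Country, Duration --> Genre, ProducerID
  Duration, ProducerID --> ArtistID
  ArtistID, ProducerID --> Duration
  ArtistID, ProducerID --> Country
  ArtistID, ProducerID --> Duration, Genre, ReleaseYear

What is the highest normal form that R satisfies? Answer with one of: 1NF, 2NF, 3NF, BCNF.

BCNF

Candidate keys: {ArtistID, ProducerID}, {ArtistID, ReleaseYear}, {Country, Duration}, {Duration, ProducerID}. Prime attributes: {ArtistID, Country, Duration, ProducerID, ReleaseYear}.
Each dependency's left side is a superkey — BCNF holds.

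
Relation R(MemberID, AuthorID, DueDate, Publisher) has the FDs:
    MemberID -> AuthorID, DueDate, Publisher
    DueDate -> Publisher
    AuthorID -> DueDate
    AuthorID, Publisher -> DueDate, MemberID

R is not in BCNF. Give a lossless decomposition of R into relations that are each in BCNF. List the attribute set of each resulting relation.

{AuthorID, DueDate, MemberID}; {DueDate, Publisher}

Candidate keys of the original relation: {AuthorID}, {MemberID}.
Within {AuthorID, DueDate, MemberID, Publisher}: {DueDate}⁺ ∩ {AuthorID, DueDate, MemberID, Publisher} = {DueDate, Publisher}, not the whole set, so DueDate -> Publisher violates BCNF; decompose into {DueDate, Publisher} and {AuthorID, DueDate, MemberID}.
{DueDate, Publisher} is in BCNF.
{AuthorID, DueDate, MemberID} is in BCNF.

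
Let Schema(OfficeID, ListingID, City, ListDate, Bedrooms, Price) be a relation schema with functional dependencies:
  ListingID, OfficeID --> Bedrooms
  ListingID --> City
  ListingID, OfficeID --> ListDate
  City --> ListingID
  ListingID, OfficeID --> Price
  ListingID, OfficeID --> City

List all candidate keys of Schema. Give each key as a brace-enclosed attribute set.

{City, OfficeID}, {ListingID, OfficeID}

{OfficeID} never appears on the right of any FD, so every key must include it.
{City, OfficeID}⁺ = {Bedrooms, City, ListDate, ListingID, OfficeID, Price} — all of the relation — so {City, OfficeID} is a candidate key.
{ListingID, OfficeID}⁺ = {Bedrooms, City, ListDate, ListingID, OfficeID, Price} — all of the relation — so {ListingID, OfficeID} is a candidate key.
No proper subset of any of these is a key, and no other minimal superkey exists.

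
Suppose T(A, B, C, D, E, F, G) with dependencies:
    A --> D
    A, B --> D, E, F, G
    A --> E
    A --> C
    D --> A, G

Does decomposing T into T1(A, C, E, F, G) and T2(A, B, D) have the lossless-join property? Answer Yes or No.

The shared attributes are {A} and {A}⁺ = {A, C, D, E, G}.
The closure covers neither T1 nor T2 entirely; the join is not lossless.

No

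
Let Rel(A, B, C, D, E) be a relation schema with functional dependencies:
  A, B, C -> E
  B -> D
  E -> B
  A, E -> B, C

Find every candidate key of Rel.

{A, B, C}, {A, E}

{A} never appears on the right of any FD, so every key must include it.
Closure of {A, E} is {A, B, C, D, E}, the whole schema; {A, E} is a candidate key.
Closure of {A, B, C} is {A, B, C, D, E}, the whole schema; {A, B, C} is a candidate key.
These are minimal and exhaustive — every other superkey contains one of them.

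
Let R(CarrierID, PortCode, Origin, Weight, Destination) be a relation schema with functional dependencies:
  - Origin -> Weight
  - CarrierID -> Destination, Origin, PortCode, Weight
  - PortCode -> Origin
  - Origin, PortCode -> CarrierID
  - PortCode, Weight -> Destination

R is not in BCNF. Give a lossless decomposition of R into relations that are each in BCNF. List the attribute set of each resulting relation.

Candidate keys of the original relation: {CarrierID}, {PortCode}.
{CarrierID, Destination, Origin, PortCode, Weight}: {Origin} determines {Origin, Weight} here but is not a superkey — split on Origin -> Weight, giving {Origin, Weight} and {CarrierID, Destination, Origin, PortCode}.
{Origin, Weight}: every determinant is a superkey — BCNF.
{CarrierID, Destination, Origin, PortCode}: every determinant is a superkey — BCNF.

{CarrierID, Destination, Origin, PortCode}; {Origin, Weight}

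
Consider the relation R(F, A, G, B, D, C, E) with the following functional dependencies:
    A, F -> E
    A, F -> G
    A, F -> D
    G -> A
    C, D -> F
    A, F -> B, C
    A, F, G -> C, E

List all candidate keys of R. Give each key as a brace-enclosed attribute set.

{A, C, D}, {A, F}, {C, D, G}, {F, G}

Closure of {A, F} is {A, B, C, D, E, F, G}, the whole schema; {A, F} is a candidate key.
Closure of {F, G} is {A, B, C, D, E, F, G}, the whole schema; {F, G} is a candidate key.
Closure of {A, C, D} is {A, B, C, D, E, F, G}, the whole schema; {A, C, D} is a candidate key.
Closure of {C, D, G} is {A, B, C, D, E, F, G}, the whole schema; {C, D, G} is a candidate key.
No proper subset of any of these is a key, and no other minimal superkey exists.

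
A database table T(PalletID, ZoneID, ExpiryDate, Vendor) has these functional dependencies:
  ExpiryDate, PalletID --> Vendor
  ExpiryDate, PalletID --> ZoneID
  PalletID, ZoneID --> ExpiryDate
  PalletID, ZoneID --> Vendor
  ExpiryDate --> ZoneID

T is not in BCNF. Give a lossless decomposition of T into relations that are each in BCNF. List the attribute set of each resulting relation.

{ExpiryDate, PalletID, Vendor}; {ExpiryDate, ZoneID}

Candidate keys of the original relation: {ExpiryDate, PalletID}, {PalletID, ZoneID}.
{ExpiryDate, PalletID, Vendor, ZoneID}: {ExpiryDate} determines {ExpiryDate, ZoneID} here but is not a superkey — split on ExpiryDate --> ZoneID, giving {ExpiryDate, ZoneID} and {ExpiryDate, PalletID, Vendor}.
{ExpiryDate, ZoneID} has no BCNF violation.
{ExpiryDate, PalletID, Vendor} has no BCNF violation.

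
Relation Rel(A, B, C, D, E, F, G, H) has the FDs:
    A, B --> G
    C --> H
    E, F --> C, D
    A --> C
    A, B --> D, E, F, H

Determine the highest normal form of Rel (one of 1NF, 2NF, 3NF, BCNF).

Candidate key: {A, B}. Prime attributes: {A, B}.
C --> H breaks BCNF: {C}⁺ = {C, H}, so {C} is not a superkey.
C --> H has non-prime {H} on the right and a non-superkey on the left, so 3NF fails.
Since {A} ⊂ {A, B} and {A}⁺ ⊇ {C, H} with {C, H} non-prime, there is a partial dependency; 2NF fails.

1NF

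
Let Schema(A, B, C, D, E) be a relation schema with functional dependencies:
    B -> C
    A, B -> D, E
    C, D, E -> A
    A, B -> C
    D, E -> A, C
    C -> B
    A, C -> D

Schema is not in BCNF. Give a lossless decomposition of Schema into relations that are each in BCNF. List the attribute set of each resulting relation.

{A, B, D, E}; {B, C}

Candidate keys of the original relation: {A, B}, {A, C}, {D, E}.
Within {A, B, C, D, E}: {B}⁺ ∩ {A, B, C, D, E} = {B, C}, not the whole set, so B -> C violates BCNF; decompose into {B, C} and {A, B, D, E}.
{B, C}: every determinant is a superkey — BCNF.
{A, B, D, E}: every determinant is a superkey — BCNF.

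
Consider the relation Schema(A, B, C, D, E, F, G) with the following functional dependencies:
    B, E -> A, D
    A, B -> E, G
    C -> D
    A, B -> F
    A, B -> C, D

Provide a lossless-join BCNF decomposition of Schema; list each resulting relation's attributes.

Candidate keys of the original relation: {A, B}, {B, E}.
Within {A, B, C, D, E, F, G}: {C}⁺ ∩ {A, B, C, D, E, F, G} = {C, D}, not the whole set, so C -> D violates BCNF; decompose into {C, D} and {A, B, C, E, F, G}.
{C, D} has no BCNF violation.
{A, B, C, E, F, G} has no BCNF violation.

{A, B, C, E, F, G}; {C, D}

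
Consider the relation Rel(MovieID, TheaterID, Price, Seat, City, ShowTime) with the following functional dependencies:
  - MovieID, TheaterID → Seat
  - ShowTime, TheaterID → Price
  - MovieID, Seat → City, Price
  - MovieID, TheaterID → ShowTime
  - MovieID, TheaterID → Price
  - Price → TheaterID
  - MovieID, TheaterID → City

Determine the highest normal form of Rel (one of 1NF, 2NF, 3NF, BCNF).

3NF

Candidate keys: {MovieID, Price}, {MovieID, Seat}, {MovieID, TheaterID}. Prime attributes: {MovieID, Price, Seat, TheaterID}.
ShowTime, TheaterID → Price breaks BCNF: {ShowTime, TheaterID}⁺ = {Price, ShowTime, TheaterID}, so {ShowTime, TheaterID} is not a superkey.
Since {Price} ⊆ prime attributes and every other non-superkey FD also has a prime right side, the schema is in 3NF.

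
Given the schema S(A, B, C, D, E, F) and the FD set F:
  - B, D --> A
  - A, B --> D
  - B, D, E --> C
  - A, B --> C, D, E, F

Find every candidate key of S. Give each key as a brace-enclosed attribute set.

No FD produces {B}, so it must be in every candidate key.
Closure of {A, B} is {A, B, C, D, E, F}, the whole schema; {A, B} is a candidate key.
Closure of {B, D} is {A, B, C, D, E, F}, the whole schema; {B, D} is a candidate key.
No proper subset of any of these is a key, and no other minimal superkey exists.

{A, B}, {B, D}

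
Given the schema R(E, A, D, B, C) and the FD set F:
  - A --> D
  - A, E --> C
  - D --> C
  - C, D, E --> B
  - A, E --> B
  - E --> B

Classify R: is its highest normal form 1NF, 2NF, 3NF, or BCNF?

Candidate key: {A, E}. Prime attributes: {A, E}.
A --> D: {A}⁺ = {A, C, D}, which is not all of the attributes, so the left side is not a superkey — BCNF is violated.
Because {D} is non-prime and the left side of A --> D is not a superkey, the relation is not in 3NF.
{A} is a proper subset of the key {A, E}, and {A}⁺ contains the non-prime attributes {C, D} — a partial dependency, so 2NF is violated.

1NF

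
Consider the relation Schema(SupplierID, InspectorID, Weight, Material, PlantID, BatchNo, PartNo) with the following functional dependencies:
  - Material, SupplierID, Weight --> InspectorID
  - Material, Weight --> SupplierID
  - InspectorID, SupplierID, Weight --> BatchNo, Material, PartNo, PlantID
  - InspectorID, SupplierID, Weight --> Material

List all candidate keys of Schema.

{InspectorID, SupplierID, Weight}, {Material, Weight}

{Weight} never appears on the right of any FD, so every key must include it.
Closure of {Material, Weight} is {BatchNo, InspectorID, Material, PartNo, PlantID, SupplierID, Weight}, the whole schema; {Material, Weight} is a candidate key.
Closure of {InspectorID, SupplierID, Weight} is {BatchNo, InspectorID, Material, PartNo, PlantID, SupplierID, Weight}, the whole schema; {InspectorID, SupplierID, Weight} is a candidate key.
Any other superkey properly contains one of these, so there are no further candidate keys.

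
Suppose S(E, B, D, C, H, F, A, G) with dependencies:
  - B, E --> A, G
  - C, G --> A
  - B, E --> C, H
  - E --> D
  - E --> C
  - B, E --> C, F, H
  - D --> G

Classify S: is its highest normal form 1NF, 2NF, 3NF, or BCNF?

Candidate key: {B, E}. Prime attributes: {B, E}.
C, G --> A: {C, G}⁺ = {A, C, G}, which is not all of the attributes, so the left side is not a superkey — BCNF is violated.
C, G --> A determines the non-prime attribute {A} from a non-superkey — 3NF is violated.
The proper key subset {E} of {B, E} determines non-prime {A, C, D, G}, so the relation is not even in 2NF.

1NF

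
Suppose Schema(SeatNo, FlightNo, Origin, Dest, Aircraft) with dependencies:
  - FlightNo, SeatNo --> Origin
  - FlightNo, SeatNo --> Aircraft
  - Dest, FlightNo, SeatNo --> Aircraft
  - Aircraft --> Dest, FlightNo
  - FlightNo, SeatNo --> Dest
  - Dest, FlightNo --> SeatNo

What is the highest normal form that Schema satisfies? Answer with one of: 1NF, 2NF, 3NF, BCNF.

BCNF

Candidate keys: {Aircraft}, {Dest, FlightNo}, {FlightNo, SeatNo}. Prime attributes: {Aircraft, Dest, FlightNo, SeatNo}.
Every FD has a superkey on the left, so the relation is in BCNF.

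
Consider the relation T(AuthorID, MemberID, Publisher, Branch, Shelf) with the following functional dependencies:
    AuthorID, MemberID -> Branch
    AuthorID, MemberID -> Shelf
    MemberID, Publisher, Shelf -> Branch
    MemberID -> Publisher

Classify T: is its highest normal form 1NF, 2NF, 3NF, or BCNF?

1NF

Candidate key: {AuthorID, MemberID}. Prime attributes: {AuthorID, MemberID}.
MemberID, Publisher, Shelf -> Branch breaks BCNF: {MemberID, Publisher, Shelf}⁺ = {Branch, MemberID, Publisher, Shelf}, so {MemberID, Publisher, Shelf} is not a superkey.
Because {Branch} is non-prime and the left side of MemberID, Publisher, Shelf -> Branch is not a superkey, the relation is not in 3NF.
The proper key subset {MemberID} of {AuthorID, MemberID} determines non-prime {Publisher}, so the relation is not even in 2NF.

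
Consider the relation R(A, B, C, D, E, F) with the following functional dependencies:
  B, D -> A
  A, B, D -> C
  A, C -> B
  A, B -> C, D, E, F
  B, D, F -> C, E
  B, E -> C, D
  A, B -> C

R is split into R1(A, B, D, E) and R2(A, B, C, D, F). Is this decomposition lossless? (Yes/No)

Common attributes: {A, B, D}; their closure is {A, B, C, D, E, F}.
Since R1 ⊆ {A, B, C, D, E, F}, the intersection is a superkey of R1; the decomposition is lossless.

Yes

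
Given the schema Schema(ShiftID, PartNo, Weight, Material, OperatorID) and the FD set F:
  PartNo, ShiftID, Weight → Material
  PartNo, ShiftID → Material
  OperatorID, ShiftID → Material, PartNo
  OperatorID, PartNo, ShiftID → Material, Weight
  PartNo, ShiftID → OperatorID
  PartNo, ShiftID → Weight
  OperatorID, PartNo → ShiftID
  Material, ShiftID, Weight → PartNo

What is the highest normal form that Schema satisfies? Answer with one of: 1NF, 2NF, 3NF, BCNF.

Candidate keys: {Material, ShiftID, Weight}, {OperatorID, PartNo}, {OperatorID, ShiftID}, {PartNo, ShiftID}. Prime attributes: {Material, OperatorID, PartNo, ShiftID, Weight}.
Every FD has a superkey on the left, so the relation is in BCNF.

BCNF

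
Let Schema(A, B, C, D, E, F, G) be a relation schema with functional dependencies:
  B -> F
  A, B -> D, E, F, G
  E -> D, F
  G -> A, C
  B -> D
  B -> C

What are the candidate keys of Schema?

No FD produces {B}, so it must be in every candidate key.
{A, B} is a candidate key since {A, B}⁺ = {A, B, C, D, E, F, G} covers every attribute.
{B, G} is a candidate key since {B, G}⁺ = {A, B, C, D, E, F, G} covers every attribute.
These are minimal and exhaustive — every other superkey contains one of them.

{A, B}, {B, G}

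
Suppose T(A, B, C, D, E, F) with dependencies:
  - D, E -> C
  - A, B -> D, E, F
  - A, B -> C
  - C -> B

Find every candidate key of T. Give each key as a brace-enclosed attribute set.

{A, B}, {A, C}, {A, D, E}

No FD produces {A}, so it must be in every candidate key.
{A, B}⁺ = {A, B, C, D, E, F}, which is every attribute, so {A, B} is a candidate key.
{A, C}⁺ = {A, B, C, D, E, F}, which is every attribute, so {A, C} is a candidate key.
{A, D, E}⁺ = {A, B, C, D, E, F}, which is every attribute, so {A, D, E} is a candidate key.
Any other superkey properly contains one of these, so there are no further candidate keys.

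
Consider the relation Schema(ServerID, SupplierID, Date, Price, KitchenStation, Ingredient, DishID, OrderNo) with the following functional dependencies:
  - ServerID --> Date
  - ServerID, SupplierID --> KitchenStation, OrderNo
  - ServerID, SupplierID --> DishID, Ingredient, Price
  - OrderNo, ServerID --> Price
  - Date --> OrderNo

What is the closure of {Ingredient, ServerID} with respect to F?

Start with {Ingredient, ServerID}.
ServerID --> Date applies; add {Date} → now {Date, Ingredient, ServerID}.
Date --> OrderNo applies; add {OrderNo} → now {Date, Ingredient, OrderNo, ServerID}.
OrderNo, ServerID --> Price applies; add {Price} → now {Date, Ingredient, OrderNo, Price, ServerID}.
No further FD applies.

{Date, Ingredient, OrderNo, Price, ServerID}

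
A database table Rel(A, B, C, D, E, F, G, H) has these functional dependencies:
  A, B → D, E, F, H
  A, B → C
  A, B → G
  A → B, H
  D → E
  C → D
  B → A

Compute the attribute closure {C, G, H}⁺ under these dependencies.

Start with {C, G, H}.
C → D applies; add {D} → now {C, D, G, H}.
D → E applies; add {E} → now {C, D, E, G, H}.
No further FD applies.

{C, D, E, G, H}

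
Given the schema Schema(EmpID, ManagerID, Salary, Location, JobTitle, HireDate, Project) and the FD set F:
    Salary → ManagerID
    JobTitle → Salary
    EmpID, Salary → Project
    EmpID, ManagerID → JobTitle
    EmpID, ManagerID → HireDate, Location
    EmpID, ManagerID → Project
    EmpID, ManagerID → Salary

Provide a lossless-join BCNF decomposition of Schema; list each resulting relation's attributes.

Candidate keys of the original relation: {EmpID, JobTitle}, {EmpID, ManagerID}, {EmpID, Salary}.
Within {EmpID, HireDate, JobTitle, Location, ManagerID, Project, Salary}: {Salary}⁺ ∩ {EmpID, HireDate, JobTitle, Location, ManagerID, Project, Salary} = {ManagerID, Salary}, not the whole set, so Salary → ManagerID violates BCNF; decompose into {ManagerID, Salary} and {EmpID, HireDate, JobTitle, Location, Project, Salary}.
{ManagerID, Salary} has no BCNF violation.
Within {EmpID, HireDate, JobTitle, Location, Project, Salary}: {JobTitle}⁺ ∩ {EmpID, HireDate, JobTitle, Location, Project, Salary} = {JobTitle, Salary}, not the whole set, so JobTitle → Salary violates BCNF; decompose into {JobTitle, Salary} and {EmpID, HireDate, JobTitle, Location, Project}.
{JobTitle, Salary} has no BCNF violation.
{EmpID, HireDate, JobTitle, Location, Project} has no BCNF violation.

{EmpID, HireDate, JobTitle, Location, Project}; {JobTitle, Salary}; {ManagerID, Salary}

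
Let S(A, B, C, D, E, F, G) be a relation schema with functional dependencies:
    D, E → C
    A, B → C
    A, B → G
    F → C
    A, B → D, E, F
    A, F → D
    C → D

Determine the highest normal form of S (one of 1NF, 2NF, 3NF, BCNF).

Candidate key: {A, B}. Prime attributes: {A, B}.
D, E → C breaks BCNF: {D, E}⁺ = {C, D, E}, so {D, E} is not a superkey.
D, E → C has non-prime {C} on the right and a non-superkey on the left, so 3NF fails.
No non-prime attribute depends on a proper subset of any candidate key, so 2NF holds.

2NF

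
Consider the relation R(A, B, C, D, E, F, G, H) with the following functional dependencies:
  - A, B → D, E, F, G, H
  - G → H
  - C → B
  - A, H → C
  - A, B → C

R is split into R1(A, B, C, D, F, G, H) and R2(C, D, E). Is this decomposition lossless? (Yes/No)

No

Common attributes: {C, D}; their closure is {B, C, D}.
R1 ⊄ {B, C, D} and R2 ⊄ {B, C, D}, so the split is lossy.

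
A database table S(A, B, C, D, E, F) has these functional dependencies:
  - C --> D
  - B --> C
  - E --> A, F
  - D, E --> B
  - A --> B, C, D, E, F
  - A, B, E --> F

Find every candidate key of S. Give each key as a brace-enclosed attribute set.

{A}⁺ = {A, B, C, D, E, F}, which is every attribute, so {A} is a candidate key.
{E}⁺ = {A, B, C, D, E, F}, which is every attribute, so {E} is a candidate key.
No proper subset of any of these is a key, and no other minimal superkey exists.

{A}, {E}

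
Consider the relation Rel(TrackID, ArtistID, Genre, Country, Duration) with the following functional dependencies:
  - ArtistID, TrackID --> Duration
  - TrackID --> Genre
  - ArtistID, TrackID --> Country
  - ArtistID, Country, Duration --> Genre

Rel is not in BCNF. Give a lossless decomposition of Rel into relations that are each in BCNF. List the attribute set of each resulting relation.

Candidate key of the original relation: {ArtistID, TrackID}.
Within {ArtistID, Country, Duration, Genre, TrackID}: {TrackID}⁺ ∩ {ArtistID, Country, Duration, Genre, TrackID} = {Genre, TrackID}, not the whole set, so TrackID --> Genre violates BCNF; decompose into {Genre, TrackID} and {ArtistID, Country, Duration, TrackID}.
{Genre, TrackID} has no BCNF violation.
{ArtistID, Country, Duration, TrackID} has no BCNF violation.

{ArtistID, Country, Duration, TrackID}; {Genre, TrackID}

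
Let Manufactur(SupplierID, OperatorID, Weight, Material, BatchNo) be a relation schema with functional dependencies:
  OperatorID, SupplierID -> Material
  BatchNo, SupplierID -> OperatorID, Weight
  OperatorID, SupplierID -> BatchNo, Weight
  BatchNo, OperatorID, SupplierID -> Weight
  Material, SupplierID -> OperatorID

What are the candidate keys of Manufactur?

{BatchNo, SupplierID}, {Material, SupplierID}, {OperatorID, SupplierID}

{SupplierID} never appears on the right of any FD, so every key must include it.
{BatchNo, SupplierID}⁺ = {BatchNo, Material, OperatorID, SupplierID, Weight} — all of the relation — so {BatchNo, SupplierID} is a candidate key.
{Material, SupplierID}⁺ = {BatchNo, Material, OperatorID, SupplierID, Weight} — all of the relation — so {Material, SupplierID} is a candidate key.
{OperatorID, SupplierID}⁺ = {BatchNo, Material, OperatorID, SupplierID, Weight} — all of the relation — so {OperatorID, SupplierID} is a candidate key.
No proper subset of any of these is a key, and no other minimal superkey exists.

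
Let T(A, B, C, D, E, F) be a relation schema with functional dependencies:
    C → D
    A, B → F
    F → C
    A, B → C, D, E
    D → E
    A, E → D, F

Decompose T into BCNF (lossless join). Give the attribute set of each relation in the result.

Candidate key of the original relation: {A, B}.
Within {A, B, C, D, E, F}: {C}⁺ ∩ {A, B, C, D, E, F} = {C, D, E}, not the whole set, so C → D, E violates BCNF; decompose into {C, D, E} and {A, B, C, F}.
Within {C, D, E}: {D}⁺ ∩ {C, D, E} = {D, E}, not the whole set, so D → E violates BCNF; decompose into {D, E} and {C, D}.
{D, E}: every determinant is a superkey — BCNF.
{C, D}: every determinant is a superkey — BCNF.
Within {A, B, C, F}: {F}⁺ ∩ {A, B, C, F} = {C, F}, not the whole set, so F → C violates BCNF; decompose into {C, F} and {A, B, F}.
{C, F}: every determinant is a superkey — BCNF.
{A, B, F}: every determinant is a superkey — BCNF.

{A, B, F}; {C, D}; {C, F}; {D, E}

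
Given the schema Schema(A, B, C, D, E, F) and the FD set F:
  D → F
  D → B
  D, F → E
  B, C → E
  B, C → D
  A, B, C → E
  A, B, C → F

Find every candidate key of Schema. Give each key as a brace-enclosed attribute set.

Attributes never on any right-hand side: {A, C} — every candidate key must contain all of them.
{A, B, C} is a candidate key since {A, B, C}⁺ = {A, B, C, D, E, F} covers every attribute.
{A, C, D} is a candidate key since {A, C, D}⁺ = {A, B, C, D, E, F} covers every attribute.
Any other superkey properly contains one of these, so there are no further candidate keys.

{A, B, C}, {A, C, D}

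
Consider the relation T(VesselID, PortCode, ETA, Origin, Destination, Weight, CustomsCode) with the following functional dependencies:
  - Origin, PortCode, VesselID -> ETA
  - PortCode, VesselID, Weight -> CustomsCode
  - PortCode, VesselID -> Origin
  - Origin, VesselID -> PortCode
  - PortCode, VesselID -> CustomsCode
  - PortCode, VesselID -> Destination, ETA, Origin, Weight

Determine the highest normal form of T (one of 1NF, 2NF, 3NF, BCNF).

Candidate keys: {Origin, VesselID}, {PortCode, VesselID}. Prime attributes: {Origin, PortCode, VesselID}.
Each dependency's left side is a superkey — BCNF holds.

BCNF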